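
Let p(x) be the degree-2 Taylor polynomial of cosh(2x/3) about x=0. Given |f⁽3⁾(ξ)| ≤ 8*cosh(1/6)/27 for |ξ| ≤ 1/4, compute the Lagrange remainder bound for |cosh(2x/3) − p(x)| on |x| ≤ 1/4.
cosh(1/6)/1296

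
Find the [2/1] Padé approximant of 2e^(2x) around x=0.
(4*x**2/3 + 8*x/3 + 2)/(1 - 2*x/3)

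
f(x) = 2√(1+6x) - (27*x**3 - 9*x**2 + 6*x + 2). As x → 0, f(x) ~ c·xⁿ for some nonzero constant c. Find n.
4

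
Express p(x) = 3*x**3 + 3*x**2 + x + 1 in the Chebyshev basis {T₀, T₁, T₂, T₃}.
(5/2)T₀ + (13/4)T₁ + (3/2)T₂ + (3/4)T₃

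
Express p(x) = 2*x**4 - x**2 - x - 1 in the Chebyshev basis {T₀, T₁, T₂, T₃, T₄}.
(-3/4)T₀ - T₁ + (1/2)T₂ + (1/4)T₄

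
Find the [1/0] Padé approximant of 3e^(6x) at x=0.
18*x + 3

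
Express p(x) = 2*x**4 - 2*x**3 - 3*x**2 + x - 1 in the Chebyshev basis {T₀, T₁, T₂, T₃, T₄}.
(-7/4)T₀ + (-1/2)T₁ + (-1/2)T₂ + (-1/2)T₃ + (1/4)T₄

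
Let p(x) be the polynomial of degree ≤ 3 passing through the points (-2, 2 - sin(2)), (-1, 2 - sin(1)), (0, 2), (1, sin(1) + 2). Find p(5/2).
-15*sin(1)/8 + 35*sin(2)/16 + 2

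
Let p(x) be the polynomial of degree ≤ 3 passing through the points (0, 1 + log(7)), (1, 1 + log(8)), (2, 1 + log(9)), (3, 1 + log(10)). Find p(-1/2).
1 + log(441*2**(1/8)*3**(5/8)*5**(11/16)*7**(3/16)/640)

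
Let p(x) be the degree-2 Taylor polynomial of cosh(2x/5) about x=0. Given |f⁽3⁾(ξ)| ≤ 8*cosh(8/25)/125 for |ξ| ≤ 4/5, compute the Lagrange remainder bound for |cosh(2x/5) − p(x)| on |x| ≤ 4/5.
256*cosh(8/25)/46875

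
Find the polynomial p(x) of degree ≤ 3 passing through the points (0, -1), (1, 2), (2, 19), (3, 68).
3*x**3 - 2*x**2 + 2*x - 1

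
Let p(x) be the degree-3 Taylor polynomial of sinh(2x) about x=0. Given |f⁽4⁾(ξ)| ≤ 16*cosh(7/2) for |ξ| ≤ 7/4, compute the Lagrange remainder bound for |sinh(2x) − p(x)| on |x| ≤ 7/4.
2401*cosh(7/2)/384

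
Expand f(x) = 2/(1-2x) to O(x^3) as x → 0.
2 + 4*x + 8*x**2 + O(x**3)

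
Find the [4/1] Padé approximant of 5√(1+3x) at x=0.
(243*x**4/128 - 27*x**3/8 + 81*x**2/8 + 18*x + 5)/(21*x/10 + 1)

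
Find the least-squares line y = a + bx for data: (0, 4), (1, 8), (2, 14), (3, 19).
a = 18/5, b = 51/10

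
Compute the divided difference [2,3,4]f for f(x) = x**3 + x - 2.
9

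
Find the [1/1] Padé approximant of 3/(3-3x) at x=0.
1/(1 - x)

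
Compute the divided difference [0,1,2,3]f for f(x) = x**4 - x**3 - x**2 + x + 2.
5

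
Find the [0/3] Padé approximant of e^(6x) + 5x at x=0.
1/(-971*x**3 + 103*x**2 - 11*x + 1)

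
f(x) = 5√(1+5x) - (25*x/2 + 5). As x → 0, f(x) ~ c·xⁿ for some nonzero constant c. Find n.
2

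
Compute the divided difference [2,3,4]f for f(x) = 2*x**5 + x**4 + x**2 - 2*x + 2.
626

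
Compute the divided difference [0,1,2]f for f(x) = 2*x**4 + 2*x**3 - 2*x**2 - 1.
18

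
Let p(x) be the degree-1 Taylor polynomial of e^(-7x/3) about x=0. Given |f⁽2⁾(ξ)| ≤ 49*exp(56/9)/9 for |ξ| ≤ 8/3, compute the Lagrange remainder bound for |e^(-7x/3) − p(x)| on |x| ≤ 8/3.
1568*exp(56/9)/81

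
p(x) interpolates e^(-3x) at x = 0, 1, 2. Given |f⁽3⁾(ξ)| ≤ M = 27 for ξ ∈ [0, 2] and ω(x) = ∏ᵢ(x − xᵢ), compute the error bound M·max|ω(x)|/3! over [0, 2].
sqrt(3)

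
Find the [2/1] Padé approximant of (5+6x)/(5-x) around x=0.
(6*x/5 + 1)/(1 - x/5)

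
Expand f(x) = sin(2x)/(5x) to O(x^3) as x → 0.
2/5 - 4*x**2/15 + O(x**3)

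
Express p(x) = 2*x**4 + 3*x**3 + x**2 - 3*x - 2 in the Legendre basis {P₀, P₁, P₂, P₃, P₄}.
(-19/15)P₀ + (-6/5)P₁ + (38/21)P₂ + (6/5)P₃ + (16/35)P₄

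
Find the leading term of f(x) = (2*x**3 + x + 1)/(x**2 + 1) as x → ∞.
2*x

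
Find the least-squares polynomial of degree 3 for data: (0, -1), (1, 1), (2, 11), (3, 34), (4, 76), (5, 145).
-139/126 + (709/756)x + (53/126)x² + (113/108)x³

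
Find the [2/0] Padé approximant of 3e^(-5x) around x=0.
75*x**2/2 - 15*x + 3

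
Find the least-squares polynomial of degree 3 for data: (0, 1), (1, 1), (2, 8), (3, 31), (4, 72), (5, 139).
137/126 + (-2105/756)x + (88/63)x² + (101/108)x³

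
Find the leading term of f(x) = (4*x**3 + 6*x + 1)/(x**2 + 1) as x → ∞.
4*x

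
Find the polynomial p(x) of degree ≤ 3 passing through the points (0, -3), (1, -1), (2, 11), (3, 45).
2*x**3 - x**2 + x - 3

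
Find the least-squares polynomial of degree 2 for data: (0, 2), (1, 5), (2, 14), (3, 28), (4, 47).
66/35 + (51/70)x + (37/14)x²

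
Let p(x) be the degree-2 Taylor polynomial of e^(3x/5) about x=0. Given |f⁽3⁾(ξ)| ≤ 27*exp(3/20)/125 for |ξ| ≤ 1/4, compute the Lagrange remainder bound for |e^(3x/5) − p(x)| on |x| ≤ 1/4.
9*exp(3/20)/16000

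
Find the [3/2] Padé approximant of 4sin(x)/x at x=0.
(4 - 7*x**2/15)/(x**2/20 + 1)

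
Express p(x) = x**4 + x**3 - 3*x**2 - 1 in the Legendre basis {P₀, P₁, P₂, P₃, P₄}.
(-9/5)P₀ + (3/5)P₁ + (-10/7)P₂ + (2/5)P₃ + (8/35)P₄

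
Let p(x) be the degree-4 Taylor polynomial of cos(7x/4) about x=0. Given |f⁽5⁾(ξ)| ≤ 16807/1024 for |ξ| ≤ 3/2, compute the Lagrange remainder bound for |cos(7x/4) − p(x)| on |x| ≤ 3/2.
1361367/1310720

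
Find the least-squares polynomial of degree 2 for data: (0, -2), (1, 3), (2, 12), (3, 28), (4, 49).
-64/35 + (109/70)x + (39/14)x²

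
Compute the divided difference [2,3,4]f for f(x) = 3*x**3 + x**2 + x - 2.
28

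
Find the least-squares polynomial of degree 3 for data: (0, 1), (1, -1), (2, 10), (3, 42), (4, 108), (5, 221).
101/126 + (-2105/756)x + (-20/63)x² + (209/108)x³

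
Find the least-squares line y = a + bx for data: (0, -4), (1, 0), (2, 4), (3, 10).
a = -22/5, b = 23/5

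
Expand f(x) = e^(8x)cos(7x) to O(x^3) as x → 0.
1 + 8*x + 15*x**2/2 + O(x**3)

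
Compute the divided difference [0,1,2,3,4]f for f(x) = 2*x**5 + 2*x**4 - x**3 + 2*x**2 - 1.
22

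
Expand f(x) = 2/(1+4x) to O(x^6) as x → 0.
2 - 8*x + 32*x**2 - 128*x**3 + 512*x**4 - 2048*x**5 + O(x**6)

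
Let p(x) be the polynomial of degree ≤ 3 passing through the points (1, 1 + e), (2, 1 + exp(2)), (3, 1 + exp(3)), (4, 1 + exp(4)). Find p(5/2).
-exp(4)/16 - e/16 + 1 + 9*exp(2)/16 + 9*exp(3)/16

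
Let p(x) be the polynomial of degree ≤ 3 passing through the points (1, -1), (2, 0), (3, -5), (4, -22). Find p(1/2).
-15/8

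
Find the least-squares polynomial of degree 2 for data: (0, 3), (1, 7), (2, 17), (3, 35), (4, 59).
107/35 + (2/7)x + (24/7)x²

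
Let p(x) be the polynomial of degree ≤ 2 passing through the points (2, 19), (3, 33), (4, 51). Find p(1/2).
11/2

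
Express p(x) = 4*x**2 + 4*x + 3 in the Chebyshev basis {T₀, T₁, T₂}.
(5)T₀ + (4)T₁ + (2)T₂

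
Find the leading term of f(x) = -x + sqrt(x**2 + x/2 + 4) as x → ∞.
1/4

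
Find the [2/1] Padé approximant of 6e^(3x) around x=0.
(9*x**2 + 12*x + 6)/(1 - x)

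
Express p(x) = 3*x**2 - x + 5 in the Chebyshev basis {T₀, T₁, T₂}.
(13/2)T₀ - T₁ + (3/2)T₂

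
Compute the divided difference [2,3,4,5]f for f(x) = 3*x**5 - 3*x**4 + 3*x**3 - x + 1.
336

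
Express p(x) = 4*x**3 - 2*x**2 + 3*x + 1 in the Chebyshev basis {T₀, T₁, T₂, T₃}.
(6)T₁ - T₂ + T₃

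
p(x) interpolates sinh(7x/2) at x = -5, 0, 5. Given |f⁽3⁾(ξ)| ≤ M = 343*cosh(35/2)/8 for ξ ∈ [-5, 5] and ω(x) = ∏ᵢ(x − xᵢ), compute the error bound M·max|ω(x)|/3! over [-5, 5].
42875*sqrt(3)*cosh(35/2)/216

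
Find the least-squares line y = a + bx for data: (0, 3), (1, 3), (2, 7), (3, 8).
a = 12/5, b = 19/10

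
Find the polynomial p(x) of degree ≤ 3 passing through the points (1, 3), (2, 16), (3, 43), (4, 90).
x**3 + x**2 + 3*x - 2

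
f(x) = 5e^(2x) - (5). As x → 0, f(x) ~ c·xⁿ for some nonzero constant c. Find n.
1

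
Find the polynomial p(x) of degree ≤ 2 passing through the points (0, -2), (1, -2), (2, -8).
-3*x**2 + 3*x - 2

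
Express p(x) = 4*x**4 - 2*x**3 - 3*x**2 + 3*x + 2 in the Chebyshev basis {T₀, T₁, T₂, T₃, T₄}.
(2)T₀ + (3/2)T₁ + (1/2)T₂ + (-1/2)T₃ + (1/2)T₄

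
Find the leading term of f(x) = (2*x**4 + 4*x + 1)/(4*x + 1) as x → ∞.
x**3/2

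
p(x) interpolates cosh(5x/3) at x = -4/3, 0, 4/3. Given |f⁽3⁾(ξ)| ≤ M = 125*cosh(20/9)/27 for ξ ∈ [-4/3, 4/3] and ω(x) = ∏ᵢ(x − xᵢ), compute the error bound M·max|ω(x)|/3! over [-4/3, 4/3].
8000*sqrt(3)*cosh(20/9)/19683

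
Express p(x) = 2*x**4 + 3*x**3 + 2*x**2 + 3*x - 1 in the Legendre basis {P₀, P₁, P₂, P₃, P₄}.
(1/15)P₀ + (24/5)P₁ + (52/21)P₂ + (6/5)P₃ + (16/35)P₄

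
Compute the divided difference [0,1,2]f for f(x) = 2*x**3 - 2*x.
6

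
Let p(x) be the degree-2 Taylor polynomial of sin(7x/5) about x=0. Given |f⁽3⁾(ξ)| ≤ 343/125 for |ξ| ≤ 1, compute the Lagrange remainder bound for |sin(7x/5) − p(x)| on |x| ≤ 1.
343/750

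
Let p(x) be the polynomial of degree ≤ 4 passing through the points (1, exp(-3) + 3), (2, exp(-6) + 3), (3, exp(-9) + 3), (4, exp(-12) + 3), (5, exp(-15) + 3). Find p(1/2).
(-420*exp(9) - 180*exp(3) + 35 + 378*exp(6) + 315*exp(12) + 384*exp(15))*exp(-15)/128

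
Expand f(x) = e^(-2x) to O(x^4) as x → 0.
1 - 2*x + 2*x**2 - 4*x**3/3 + O(x**4)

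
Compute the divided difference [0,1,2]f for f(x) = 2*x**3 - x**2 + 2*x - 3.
5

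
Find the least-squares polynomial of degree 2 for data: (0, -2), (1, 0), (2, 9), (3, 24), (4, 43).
-16/7 + (-1/35)x + (20/7)x²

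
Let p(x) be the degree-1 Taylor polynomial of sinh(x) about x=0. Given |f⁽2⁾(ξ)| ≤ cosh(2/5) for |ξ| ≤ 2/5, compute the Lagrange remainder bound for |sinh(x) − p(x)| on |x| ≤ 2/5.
2*cosh(2/5)/25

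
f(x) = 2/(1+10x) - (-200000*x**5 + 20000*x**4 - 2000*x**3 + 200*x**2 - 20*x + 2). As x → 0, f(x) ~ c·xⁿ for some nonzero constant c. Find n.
6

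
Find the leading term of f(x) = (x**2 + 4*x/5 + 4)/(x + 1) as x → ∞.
x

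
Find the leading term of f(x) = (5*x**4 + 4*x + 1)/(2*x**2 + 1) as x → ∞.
5*x**2/2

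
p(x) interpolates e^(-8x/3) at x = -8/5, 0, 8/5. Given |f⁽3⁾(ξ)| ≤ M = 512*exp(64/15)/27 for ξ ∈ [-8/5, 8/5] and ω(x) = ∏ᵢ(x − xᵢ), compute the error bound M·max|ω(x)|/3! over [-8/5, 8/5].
262144*sqrt(3)*exp(64/15)/91125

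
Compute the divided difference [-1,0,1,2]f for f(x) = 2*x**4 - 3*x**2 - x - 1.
4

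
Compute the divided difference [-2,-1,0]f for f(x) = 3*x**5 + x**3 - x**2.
-49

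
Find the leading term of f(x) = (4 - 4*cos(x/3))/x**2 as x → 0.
2/9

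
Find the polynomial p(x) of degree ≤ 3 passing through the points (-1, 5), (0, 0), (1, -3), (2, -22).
-3*x**3 + x**2 - x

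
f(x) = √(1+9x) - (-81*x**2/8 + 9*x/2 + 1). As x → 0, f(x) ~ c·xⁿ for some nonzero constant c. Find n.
3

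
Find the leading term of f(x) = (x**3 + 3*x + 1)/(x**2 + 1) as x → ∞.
x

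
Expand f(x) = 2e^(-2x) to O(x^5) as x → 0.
2 - 4*x + 4*x**2 - 8*x**3/3 + 4*x**4/3 + O(x**5)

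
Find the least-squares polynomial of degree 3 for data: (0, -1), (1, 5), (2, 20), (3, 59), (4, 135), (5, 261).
-58/63 + (998/189)x + (-118/63)x² + (61/27)x³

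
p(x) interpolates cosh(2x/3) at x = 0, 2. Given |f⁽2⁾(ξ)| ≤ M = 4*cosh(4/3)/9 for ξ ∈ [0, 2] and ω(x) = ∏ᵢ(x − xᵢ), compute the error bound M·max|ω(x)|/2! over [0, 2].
2*cosh(4/3)/9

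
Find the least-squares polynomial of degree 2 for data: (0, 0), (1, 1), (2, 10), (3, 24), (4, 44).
-9/35 + (-83/70)x + (43/14)x²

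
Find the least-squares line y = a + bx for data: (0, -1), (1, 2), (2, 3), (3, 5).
a = -3/5, b = 19/10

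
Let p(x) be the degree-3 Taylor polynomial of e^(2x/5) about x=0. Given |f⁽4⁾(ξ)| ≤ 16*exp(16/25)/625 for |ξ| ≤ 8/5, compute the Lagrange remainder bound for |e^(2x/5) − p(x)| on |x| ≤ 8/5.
8192*exp(16/25)/1171875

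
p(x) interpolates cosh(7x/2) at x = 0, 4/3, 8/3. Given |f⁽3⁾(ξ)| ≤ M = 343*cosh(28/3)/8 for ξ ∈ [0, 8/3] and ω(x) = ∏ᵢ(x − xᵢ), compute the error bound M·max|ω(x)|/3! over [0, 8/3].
2744*sqrt(3)*cosh(28/3)/729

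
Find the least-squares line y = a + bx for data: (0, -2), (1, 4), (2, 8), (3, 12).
a = -7/5, b = 23/5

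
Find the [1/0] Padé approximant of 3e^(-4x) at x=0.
3 - 12*x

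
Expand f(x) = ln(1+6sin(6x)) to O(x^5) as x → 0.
36*x - 648*x**2 + 15336*x**3 - 412128*x**4 + O(x**5)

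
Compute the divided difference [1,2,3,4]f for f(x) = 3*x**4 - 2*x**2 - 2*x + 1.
30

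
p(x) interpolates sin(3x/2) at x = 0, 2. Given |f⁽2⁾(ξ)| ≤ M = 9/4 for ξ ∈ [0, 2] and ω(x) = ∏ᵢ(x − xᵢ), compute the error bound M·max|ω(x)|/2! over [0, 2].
9/8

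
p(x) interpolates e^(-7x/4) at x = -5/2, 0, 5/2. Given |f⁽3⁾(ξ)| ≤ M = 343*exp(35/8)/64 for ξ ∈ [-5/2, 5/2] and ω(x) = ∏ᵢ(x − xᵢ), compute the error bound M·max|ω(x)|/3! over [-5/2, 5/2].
42875*sqrt(3)*exp(35/8)/13824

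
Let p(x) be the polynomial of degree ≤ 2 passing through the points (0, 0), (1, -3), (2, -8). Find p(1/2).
-5/4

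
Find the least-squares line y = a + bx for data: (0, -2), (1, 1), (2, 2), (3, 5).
a = -9/5, b = 11/5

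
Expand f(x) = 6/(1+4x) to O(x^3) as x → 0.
6 - 24*x + 96*x**2 + O(x**3)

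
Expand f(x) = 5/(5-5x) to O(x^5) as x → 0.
1 + x + x**2 + x**3 + x**4 + O(x**5)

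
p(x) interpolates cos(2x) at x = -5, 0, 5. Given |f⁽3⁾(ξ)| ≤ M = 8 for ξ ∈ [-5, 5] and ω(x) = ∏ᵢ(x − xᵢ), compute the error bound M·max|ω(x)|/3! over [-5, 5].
1000*sqrt(3)/27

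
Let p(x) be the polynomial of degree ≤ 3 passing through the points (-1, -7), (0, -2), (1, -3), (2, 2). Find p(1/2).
-5/2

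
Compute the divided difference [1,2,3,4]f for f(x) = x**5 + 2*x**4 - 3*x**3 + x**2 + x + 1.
82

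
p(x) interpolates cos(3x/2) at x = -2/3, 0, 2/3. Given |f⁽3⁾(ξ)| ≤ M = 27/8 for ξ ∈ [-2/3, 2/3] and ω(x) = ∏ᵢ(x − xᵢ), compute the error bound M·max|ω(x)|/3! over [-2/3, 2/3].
sqrt(3)/27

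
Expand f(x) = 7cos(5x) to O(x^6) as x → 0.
7 - 175*x**2/2 + 4375*x**4/24 + O(x**6)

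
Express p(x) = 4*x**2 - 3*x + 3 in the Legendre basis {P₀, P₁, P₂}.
(13/3)P₀ + (-3)P₁ + (8/3)P₂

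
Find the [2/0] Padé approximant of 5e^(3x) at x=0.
45*x**2/2 + 15*x + 5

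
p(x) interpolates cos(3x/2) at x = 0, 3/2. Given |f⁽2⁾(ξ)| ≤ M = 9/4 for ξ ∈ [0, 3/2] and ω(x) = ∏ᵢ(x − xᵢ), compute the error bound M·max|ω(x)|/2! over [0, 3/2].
81/128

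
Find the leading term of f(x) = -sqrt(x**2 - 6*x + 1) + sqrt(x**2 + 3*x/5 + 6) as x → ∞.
33/10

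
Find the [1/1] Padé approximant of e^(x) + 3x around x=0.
(31*x/8 + 1)/(1 - x/8)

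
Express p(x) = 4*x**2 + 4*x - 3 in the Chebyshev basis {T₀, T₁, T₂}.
-T₀ + (4)T₁ + (2)T₂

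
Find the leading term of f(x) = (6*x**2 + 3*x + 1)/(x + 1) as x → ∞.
6*x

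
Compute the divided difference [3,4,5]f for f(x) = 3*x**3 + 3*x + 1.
36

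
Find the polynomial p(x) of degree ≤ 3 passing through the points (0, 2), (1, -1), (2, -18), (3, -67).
-3*x**3 + 2*x**2 - 2*x + 2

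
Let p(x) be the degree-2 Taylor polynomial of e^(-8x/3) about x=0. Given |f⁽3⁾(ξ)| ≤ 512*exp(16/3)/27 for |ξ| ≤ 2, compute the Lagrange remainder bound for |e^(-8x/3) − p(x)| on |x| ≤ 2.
2048*exp(16/3)/81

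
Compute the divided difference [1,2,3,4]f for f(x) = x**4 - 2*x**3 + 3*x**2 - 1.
8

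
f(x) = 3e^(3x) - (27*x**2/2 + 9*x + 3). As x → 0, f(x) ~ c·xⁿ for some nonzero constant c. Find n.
3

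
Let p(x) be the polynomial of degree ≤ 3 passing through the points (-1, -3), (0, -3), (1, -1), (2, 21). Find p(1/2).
-27/8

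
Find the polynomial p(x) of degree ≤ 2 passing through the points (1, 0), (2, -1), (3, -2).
1 - x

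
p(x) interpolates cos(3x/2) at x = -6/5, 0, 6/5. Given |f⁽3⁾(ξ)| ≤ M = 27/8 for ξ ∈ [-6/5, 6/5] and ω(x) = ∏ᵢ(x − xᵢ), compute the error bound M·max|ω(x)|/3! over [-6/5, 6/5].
27*sqrt(3)/125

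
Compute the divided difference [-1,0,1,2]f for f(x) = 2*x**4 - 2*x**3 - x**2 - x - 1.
2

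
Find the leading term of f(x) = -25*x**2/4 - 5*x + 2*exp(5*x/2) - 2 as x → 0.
125*x**3/24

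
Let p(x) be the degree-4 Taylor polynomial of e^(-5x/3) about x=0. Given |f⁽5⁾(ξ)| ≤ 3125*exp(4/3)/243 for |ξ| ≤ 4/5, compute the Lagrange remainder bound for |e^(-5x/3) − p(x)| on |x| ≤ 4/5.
128*exp(4/3)/3645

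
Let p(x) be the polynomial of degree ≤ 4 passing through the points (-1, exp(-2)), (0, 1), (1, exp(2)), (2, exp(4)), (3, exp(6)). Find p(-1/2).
((-5*exp(6) - 70*exp(2) + 140 + 28*exp(4))*exp(2) + 35)*exp(-2)/128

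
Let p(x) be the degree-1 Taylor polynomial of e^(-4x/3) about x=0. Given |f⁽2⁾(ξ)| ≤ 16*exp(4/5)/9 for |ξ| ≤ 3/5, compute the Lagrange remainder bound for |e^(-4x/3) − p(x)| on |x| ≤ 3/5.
8*exp(4/5)/25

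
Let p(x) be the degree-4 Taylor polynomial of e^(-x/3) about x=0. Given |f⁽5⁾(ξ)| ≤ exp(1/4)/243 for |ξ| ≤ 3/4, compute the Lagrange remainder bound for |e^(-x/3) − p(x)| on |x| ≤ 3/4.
exp(1/4)/122880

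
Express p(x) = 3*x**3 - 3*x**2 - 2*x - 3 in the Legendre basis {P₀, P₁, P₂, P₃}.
(-4)P₀ + (-1/5)P₁ + (-2)P₂ + (6/5)P₃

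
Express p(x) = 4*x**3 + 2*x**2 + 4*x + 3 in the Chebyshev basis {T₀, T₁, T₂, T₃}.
(4)T₀ + (7)T₁ + T₂ + T₃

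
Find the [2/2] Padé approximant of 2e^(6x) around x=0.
(6*x**2 + 6*x + 2)/(3*x**2 - 3*x + 1)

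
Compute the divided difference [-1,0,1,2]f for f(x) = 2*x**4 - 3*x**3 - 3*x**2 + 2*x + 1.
1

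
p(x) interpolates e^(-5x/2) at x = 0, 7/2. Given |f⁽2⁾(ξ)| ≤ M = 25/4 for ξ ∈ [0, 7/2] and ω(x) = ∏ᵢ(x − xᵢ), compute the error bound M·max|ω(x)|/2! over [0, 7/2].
1225/128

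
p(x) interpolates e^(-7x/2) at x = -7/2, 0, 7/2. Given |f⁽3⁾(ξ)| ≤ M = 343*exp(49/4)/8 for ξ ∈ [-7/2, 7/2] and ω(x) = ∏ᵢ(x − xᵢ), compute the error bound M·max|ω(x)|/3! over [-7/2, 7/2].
117649*sqrt(3)*exp(49/4)/1728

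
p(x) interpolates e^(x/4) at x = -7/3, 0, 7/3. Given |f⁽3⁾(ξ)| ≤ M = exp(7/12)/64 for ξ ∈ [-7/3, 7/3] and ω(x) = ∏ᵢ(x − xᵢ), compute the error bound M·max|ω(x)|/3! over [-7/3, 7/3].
343*sqrt(3)*exp(7/12)/46656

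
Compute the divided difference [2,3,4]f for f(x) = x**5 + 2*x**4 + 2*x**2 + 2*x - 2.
397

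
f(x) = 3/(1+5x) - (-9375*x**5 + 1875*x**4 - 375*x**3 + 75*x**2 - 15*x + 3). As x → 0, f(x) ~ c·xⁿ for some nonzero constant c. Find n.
6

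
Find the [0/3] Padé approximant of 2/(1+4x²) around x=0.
2/(4*x**2 + 1)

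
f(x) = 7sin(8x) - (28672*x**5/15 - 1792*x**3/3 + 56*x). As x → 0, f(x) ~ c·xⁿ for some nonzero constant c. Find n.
7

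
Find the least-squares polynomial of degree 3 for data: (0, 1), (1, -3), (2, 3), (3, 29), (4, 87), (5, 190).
8/9 + (-778/189)x + (-349/252)x² + (211/108)x³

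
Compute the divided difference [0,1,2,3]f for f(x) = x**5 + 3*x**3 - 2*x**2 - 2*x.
28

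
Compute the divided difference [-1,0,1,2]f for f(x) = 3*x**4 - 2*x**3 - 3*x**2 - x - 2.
4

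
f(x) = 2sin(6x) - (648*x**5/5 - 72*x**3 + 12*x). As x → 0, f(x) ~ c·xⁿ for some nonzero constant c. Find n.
7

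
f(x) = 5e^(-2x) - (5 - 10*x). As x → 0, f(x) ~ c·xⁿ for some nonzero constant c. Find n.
2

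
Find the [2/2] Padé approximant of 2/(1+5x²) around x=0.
2/(5*x**2 + 1)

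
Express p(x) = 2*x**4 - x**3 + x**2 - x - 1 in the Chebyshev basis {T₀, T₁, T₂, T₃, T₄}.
(1/4)T₀ + (-7/4)T₁ + (3/2)T₂ + (-1/4)T₃ + (1/4)T₄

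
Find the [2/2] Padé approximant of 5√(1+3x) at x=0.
(225*x**2/16 + 75*x/4 + 5)/(9*x**2/16 + 9*x/4 + 1)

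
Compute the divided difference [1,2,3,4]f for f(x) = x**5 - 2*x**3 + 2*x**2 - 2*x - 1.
63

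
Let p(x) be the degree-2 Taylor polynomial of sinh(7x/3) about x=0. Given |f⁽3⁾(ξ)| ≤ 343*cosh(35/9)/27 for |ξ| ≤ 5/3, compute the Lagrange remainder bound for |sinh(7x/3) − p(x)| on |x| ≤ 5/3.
42875*cosh(35/9)/4374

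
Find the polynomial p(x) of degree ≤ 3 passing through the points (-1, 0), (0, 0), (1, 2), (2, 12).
x**3 + x**2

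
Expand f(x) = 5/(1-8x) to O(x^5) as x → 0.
5 + 40*x + 320*x**2 + 2560*x**3 + 20480*x**4 + O(x**5)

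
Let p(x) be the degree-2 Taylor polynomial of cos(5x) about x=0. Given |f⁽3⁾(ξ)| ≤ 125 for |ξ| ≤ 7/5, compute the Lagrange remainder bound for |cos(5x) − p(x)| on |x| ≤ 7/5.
343/6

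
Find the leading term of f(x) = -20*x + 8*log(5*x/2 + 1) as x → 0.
-25*x**2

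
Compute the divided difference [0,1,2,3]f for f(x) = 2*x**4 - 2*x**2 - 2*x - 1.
12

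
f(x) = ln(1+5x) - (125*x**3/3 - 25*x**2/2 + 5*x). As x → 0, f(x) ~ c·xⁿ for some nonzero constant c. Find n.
4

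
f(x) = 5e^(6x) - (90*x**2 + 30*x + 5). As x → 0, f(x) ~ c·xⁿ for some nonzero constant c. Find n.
3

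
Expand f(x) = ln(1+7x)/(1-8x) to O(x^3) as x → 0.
7*x + 63*x**2/2 + O(x**3)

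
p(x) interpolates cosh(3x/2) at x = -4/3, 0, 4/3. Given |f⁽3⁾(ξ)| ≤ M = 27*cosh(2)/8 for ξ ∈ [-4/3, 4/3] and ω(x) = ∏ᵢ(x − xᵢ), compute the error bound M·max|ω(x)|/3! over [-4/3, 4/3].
8*sqrt(3)*cosh(2)/27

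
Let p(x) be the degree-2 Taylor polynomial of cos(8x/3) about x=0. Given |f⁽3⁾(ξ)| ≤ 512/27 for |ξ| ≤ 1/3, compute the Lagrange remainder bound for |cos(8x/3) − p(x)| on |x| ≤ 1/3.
256/2187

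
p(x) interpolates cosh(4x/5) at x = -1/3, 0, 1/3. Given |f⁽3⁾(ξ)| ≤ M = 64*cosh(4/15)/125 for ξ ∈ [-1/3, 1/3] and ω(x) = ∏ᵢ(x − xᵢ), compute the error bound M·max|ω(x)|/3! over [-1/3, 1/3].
64*sqrt(3)*cosh(4/15)/91125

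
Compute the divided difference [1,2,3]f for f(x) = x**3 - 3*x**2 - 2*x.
3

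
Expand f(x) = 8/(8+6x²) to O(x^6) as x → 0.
1 - 3*x**2/4 + 9*x**4/16 + O(x**6)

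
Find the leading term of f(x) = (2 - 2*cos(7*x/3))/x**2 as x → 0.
49/9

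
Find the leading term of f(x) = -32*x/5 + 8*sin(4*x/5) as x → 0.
-256*x**3/375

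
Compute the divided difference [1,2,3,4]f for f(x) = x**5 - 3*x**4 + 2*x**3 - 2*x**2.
37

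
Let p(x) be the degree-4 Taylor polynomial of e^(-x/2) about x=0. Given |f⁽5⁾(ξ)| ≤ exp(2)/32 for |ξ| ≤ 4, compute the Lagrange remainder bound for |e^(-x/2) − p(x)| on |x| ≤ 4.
4*exp(2)/15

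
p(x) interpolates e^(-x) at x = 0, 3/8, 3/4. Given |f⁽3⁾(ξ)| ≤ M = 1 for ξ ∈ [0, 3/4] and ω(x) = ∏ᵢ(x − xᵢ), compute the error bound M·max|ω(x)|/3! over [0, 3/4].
sqrt(3)/512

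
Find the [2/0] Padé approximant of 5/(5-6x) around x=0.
36*x**2/25 + 6*x/5 + 1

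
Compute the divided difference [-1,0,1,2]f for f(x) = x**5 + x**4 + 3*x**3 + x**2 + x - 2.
10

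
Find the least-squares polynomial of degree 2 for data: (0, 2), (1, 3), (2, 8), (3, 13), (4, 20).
12/7 + (41/35)x + (6/7)x²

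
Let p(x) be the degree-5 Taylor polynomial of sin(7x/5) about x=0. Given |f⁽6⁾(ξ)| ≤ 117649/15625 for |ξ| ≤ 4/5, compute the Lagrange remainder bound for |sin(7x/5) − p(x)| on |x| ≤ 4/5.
30118144/10986328125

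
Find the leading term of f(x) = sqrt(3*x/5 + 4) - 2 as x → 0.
3*x/20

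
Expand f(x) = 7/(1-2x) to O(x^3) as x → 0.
7 + 14*x + 28*x**2 + O(x**3)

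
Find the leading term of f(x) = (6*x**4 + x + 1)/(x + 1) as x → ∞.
6*x**3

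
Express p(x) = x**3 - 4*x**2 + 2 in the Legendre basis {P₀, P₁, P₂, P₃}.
(2/3)P₀ + (3/5)P₁ + (-8/3)P₂ + (2/5)P₃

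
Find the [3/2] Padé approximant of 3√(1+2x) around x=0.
(3*x**3/4 + 27*x**2/4 + 9*x + 3)/(3*x**2/4 + 2*x + 1)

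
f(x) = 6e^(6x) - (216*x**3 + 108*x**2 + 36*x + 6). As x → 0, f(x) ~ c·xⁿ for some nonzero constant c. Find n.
4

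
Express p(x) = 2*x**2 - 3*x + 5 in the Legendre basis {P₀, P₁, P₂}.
(17/3)P₀ + (-3)P₁ + (4/3)P₂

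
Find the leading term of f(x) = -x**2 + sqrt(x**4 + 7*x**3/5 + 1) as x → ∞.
7*x/10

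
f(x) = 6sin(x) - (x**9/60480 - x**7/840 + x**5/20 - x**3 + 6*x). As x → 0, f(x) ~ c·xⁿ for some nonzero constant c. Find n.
11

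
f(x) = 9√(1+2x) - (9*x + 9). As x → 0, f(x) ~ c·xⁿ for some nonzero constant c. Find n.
2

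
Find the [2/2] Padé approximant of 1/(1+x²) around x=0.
1/(x**2 + 1)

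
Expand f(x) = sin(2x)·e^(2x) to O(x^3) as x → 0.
2*x + 4*x**2 + O(x**3)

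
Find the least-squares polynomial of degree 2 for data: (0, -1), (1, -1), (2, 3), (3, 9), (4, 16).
-46/35 + (-6/35)x + (8/7)x²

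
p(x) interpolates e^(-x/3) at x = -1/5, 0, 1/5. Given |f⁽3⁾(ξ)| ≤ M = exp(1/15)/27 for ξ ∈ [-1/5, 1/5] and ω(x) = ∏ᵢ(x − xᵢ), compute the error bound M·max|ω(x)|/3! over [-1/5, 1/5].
sqrt(3)*exp(1/15)/91125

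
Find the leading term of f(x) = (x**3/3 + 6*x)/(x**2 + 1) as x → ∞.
x/3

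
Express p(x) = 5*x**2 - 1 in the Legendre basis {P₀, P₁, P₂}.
(2/3)P₀ + (10/3)P₂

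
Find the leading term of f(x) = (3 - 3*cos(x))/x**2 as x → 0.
3/2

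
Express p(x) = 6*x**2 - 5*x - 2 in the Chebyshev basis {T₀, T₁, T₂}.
T₀ + (-5)T₁ + (3)T₂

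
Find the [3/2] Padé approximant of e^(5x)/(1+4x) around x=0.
(43375*x**3/6852 + 14925*x**2/2284 + 2205*x/571 + 1)/(-11025*x**2/2284 + 1634*x/571 + 1)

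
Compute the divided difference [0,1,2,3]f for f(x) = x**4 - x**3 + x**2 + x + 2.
5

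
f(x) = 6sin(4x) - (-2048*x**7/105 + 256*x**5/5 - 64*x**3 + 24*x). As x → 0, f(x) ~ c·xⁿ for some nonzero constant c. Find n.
9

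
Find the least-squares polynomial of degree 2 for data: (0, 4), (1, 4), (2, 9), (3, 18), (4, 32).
139/35 + (-15/7)x + (16/7)x²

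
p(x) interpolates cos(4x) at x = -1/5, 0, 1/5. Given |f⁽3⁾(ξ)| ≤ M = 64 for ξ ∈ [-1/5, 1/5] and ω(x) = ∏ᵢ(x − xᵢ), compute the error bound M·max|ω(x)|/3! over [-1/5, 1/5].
64*sqrt(3)/3375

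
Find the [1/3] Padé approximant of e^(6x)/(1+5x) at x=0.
(7*x/3 + 1)/(26*x**3 - 43*x**2/3 + 4*x/3 + 1)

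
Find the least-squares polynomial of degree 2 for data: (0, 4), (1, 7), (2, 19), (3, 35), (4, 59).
132/35 + (23/35)x + (23/7)x²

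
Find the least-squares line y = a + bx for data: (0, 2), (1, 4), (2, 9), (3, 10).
a = 19/10, b = 29/10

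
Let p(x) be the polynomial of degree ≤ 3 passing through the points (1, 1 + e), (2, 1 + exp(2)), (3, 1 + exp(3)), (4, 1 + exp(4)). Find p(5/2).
-exp(4)/16 - e/16 + 1 + 9*exp(2)/16 + 9*exp(3)/16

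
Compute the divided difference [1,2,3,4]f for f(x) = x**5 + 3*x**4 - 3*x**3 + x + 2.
92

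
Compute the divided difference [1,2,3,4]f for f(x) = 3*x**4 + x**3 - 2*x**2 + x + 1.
31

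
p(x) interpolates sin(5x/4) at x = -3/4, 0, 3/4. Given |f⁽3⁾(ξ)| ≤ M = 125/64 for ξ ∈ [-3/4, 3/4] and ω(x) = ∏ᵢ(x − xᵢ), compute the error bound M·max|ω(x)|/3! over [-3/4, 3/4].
125*sqrt(3)/4096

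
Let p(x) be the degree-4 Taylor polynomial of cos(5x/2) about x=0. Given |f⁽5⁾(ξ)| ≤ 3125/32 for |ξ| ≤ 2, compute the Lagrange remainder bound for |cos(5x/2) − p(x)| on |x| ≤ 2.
625/24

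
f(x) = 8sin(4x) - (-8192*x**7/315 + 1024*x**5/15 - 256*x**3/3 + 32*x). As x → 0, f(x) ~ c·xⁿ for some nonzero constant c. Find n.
9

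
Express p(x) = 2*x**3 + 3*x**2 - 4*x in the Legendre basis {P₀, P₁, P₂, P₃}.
P₀ + (-14/5)P₁ + (2)P₂ + (4/5)P₃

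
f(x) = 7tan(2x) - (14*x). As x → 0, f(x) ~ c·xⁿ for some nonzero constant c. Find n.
3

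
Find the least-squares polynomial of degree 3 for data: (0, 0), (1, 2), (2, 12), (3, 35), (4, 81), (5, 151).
11/126 + (-197/756)x + (253/252)x² + (55/54)x³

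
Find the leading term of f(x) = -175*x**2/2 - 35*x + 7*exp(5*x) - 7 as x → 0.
875*x**3/6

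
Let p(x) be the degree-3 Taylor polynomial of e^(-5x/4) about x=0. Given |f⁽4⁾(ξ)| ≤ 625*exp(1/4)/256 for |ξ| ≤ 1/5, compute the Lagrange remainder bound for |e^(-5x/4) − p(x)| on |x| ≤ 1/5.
exp(1/4)/6144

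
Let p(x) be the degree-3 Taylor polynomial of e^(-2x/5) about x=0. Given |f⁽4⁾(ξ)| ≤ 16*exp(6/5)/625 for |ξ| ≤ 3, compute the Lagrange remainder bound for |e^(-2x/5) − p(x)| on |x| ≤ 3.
54*exp(6/5)/625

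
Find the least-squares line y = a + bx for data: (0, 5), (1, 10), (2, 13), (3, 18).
a = 26/5, b = 21/5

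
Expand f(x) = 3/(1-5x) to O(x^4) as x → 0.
3 + 15*x + 75*x**2 + 375*x**3 + O(x**4)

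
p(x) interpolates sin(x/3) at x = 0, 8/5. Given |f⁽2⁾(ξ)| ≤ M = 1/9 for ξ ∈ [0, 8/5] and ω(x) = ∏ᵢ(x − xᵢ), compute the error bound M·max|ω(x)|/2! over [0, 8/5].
8/225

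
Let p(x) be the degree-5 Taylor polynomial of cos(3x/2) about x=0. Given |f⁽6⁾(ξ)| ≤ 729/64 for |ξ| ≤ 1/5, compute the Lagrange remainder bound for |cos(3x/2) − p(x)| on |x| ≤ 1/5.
81/80000000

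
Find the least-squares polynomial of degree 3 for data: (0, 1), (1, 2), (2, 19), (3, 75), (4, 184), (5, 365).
151/126 + (-2395/756)x + (71/252)x² + (161/54)x³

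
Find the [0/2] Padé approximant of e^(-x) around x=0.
1/(x**2/2 + x + 1)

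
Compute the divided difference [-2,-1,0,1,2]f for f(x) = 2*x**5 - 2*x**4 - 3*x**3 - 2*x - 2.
-2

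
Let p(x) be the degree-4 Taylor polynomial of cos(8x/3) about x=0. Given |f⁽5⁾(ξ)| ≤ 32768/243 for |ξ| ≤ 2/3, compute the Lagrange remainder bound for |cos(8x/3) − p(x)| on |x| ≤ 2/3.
131072/885735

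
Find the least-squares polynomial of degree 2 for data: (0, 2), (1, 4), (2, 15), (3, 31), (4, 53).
57/35 + (3/70)x + (45/14)x²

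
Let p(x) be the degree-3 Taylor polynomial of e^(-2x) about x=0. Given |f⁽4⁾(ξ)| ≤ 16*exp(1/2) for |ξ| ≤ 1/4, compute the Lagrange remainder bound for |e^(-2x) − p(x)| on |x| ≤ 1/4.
exp(1/2)/384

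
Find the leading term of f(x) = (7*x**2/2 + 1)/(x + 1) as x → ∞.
7*x/2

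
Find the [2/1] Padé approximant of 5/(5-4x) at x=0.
1/(1 - 4*x/5)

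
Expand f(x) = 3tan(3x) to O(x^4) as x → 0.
9*x + 27*x**3 + O(x**4)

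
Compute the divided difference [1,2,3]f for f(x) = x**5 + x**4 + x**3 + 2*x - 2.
121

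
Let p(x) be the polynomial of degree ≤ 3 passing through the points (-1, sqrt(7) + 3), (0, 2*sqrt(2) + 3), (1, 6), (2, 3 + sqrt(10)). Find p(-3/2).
-35*sqrt(2)/8 - 5*sqrt(10)/16 + 35*sqrt(7)/16 + 111/16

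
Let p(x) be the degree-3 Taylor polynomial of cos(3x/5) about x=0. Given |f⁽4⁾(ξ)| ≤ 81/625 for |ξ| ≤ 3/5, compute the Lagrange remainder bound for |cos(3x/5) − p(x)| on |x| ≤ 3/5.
2187/3125000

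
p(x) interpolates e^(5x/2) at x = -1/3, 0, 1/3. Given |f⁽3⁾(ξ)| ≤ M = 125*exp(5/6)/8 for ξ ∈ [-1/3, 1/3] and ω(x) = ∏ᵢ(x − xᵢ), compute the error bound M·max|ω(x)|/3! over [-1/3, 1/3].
125*sqrt(3)*exp(5/6)/5832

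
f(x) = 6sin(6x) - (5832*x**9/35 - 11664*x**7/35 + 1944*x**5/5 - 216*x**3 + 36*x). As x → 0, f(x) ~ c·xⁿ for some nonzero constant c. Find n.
11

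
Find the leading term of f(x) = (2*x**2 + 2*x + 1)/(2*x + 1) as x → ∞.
x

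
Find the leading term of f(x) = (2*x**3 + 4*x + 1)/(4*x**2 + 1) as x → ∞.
x/2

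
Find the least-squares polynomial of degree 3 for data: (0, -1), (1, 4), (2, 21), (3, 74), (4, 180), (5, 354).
-83/126 + (1565/756)x + (-97/63)x² + (331/108)x³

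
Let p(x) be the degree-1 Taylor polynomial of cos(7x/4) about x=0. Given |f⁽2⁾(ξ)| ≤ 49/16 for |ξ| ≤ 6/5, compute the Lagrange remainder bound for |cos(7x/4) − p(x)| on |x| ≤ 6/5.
441/200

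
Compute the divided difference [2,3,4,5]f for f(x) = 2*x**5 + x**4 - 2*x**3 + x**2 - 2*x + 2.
262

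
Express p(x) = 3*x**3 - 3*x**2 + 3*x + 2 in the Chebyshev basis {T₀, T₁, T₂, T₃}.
(1/2)T₀ + (21/4)T₁ + (-3/2)T₂ + (3/4)T₃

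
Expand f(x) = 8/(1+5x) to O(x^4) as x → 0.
8 - 40*x + 200*x**2 - 1000*x**3 + O(x**4)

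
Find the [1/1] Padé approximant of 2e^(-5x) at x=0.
(2 - 5*x)/(5*x/2 + 1)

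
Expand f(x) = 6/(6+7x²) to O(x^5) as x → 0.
1 - 7*x**2/6 + 49*x**4/36 + O(x**5)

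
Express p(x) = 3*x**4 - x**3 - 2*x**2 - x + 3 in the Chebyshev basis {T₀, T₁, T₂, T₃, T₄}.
(25/8)T₀ + (-7/4)T₁ + (1/2)T₂ + (-1/4)T₃ + (3/8)T₄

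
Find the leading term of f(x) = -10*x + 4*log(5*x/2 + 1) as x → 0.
-25*x**2/2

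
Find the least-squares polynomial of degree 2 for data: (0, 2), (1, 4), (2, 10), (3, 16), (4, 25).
9/5 + (9/5)x + x²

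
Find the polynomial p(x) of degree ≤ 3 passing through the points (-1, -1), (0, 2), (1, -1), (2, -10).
2 - 3*x**2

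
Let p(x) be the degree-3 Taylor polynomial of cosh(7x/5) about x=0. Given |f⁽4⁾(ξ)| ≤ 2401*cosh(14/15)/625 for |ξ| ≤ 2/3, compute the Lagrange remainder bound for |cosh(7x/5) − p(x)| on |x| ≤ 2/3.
4802*cosh(14/15)/151875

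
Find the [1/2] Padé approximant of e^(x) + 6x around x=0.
(2017*x/291 + 1)/(-11*x**2/582 - 20*x/291 + 1)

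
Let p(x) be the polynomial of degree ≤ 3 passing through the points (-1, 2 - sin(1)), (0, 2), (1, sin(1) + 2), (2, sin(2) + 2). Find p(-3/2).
-7*sin(1)/8 - 5*sin(2)/16 + 2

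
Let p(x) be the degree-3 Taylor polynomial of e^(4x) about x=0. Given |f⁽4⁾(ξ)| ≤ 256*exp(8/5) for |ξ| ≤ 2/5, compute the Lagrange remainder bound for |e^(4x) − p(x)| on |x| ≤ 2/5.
512*exp(8/5)/1875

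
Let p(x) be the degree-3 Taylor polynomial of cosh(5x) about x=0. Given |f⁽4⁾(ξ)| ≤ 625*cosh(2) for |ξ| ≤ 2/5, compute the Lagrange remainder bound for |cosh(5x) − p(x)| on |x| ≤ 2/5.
2*cosh(2)/3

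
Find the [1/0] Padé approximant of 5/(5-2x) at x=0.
2*x/5 + 1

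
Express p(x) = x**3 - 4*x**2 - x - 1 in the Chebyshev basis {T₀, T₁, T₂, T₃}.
(-3)T₀ + (-1/4)T₁ + (-2)T₂ + (1/4)T₃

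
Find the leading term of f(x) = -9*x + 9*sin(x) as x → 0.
-3*x**3/2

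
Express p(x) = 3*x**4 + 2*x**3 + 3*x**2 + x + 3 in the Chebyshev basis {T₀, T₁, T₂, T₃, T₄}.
(45/8)T₀ + (5/2)T₁ + (3)T₂ + (1/2)T₃ + (3/8)T₄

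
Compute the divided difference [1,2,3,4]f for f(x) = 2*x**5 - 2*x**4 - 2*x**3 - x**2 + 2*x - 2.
108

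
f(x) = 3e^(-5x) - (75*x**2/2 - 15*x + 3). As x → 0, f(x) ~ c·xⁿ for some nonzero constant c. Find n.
3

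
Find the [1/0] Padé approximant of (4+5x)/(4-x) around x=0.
3*x/2 + 1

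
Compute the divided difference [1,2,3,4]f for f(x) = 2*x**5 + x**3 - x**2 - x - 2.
131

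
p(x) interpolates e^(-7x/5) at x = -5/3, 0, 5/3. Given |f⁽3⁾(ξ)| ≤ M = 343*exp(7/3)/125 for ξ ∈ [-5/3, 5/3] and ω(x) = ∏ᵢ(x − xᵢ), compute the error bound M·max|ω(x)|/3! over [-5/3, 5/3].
343*sqrt(3)*exp(7/3)/729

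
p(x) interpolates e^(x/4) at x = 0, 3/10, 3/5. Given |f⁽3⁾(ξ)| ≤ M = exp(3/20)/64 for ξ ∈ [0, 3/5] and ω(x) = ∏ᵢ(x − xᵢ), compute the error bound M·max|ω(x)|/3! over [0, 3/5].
sqrt(3)*exp(3/20)/64000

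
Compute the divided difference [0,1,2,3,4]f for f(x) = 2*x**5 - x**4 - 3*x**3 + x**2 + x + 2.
19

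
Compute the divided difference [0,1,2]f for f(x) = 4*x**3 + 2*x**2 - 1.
14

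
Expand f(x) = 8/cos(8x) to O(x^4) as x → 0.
8 + 256*x**2 + O(x**4)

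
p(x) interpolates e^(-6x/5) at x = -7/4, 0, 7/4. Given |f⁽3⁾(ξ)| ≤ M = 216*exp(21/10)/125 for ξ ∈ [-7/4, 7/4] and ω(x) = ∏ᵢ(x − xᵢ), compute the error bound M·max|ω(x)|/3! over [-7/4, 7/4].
343*sqrt(3)*exp(21/10)/1000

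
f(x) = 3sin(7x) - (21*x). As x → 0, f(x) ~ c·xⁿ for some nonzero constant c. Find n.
3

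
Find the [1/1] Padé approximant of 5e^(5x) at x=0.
(25*x/2 + 5)/(1 - 5*x/2)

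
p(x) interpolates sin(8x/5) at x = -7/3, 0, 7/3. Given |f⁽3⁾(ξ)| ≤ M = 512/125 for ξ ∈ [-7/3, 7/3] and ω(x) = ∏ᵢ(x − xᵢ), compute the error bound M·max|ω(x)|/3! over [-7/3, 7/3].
175616*sqrt(3)/91125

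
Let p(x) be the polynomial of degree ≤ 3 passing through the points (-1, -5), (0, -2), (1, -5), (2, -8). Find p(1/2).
-25/8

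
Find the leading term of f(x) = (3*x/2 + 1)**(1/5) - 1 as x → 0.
3*x/10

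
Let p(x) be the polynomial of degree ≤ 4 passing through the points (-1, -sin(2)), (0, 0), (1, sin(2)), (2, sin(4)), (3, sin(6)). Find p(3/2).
15*sin(4)/32 - 5*sin(6)/128 + 87*sin(2)/128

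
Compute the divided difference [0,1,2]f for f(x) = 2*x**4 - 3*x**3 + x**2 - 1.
6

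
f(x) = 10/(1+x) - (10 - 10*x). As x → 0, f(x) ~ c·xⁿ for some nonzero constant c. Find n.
2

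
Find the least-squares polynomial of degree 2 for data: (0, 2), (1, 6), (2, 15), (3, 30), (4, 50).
71/35 + (8/7)x + (19/7)x²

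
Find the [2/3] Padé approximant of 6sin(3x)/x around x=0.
(18 - 189*x**2/10)/(9*x**2/20 + 1)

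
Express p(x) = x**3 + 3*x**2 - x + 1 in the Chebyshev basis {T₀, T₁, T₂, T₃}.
(5/2)T₀ + (-1/4)T₁ + (3/2)T₂ + (1/4)T₃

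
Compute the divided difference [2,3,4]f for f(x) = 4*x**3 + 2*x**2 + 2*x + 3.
38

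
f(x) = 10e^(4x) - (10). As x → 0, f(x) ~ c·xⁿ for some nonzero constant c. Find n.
1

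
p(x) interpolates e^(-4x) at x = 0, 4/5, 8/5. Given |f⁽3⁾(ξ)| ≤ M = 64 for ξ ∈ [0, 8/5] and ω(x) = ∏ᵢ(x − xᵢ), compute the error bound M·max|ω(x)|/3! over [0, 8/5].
4096*sqrt(3)/3375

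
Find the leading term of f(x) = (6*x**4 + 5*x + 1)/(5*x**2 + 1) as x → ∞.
6*x**2/5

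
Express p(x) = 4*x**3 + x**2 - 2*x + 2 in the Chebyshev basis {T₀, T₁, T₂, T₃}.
(5/2)T₀ + T₁ + (1/2)T₂ + T₃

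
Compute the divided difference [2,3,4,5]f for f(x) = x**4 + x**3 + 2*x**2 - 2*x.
15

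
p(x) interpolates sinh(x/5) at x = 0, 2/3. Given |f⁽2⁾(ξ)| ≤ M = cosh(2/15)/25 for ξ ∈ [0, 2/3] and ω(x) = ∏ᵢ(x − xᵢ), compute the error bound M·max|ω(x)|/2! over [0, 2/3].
cosh(2/15)/450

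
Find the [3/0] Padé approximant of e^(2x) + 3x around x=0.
4*x**3/3 + 2*x**2 + 5*x + 1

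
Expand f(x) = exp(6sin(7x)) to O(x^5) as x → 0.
1 + 42*x + 882*x**2 + 12005*x**3 + 115248*x**4 + O(x**5)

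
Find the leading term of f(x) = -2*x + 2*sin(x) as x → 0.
-x**3/3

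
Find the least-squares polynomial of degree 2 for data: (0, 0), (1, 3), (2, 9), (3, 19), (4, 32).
1/35 + (8/7)x + (12/7)x²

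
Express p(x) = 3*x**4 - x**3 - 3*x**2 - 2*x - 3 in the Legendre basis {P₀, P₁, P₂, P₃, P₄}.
(-17/5)P₀ + (-13/5)P₁ + (-2/7)P₂ + (-2/5)P₃ + (24/35)P₄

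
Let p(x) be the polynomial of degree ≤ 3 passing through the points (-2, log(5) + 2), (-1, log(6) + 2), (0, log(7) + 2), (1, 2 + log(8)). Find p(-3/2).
log(2*2**(1/8)*3**(15/16)*5**(5/16)*7**(11/16)/7) + 2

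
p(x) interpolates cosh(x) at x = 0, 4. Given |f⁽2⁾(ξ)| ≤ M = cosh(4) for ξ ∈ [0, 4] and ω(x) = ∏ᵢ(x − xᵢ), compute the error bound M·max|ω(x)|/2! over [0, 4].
2*cosh(4)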